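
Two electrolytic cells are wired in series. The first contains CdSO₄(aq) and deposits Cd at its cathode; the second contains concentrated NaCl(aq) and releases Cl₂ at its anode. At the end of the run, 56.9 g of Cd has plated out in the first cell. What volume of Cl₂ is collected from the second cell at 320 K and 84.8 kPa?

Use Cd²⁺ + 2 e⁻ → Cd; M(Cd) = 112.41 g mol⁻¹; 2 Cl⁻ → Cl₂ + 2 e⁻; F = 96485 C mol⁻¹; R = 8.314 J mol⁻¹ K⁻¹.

15.9 L

n(Cd) = 56.9 / 112.41 = 0.5062 mol, so n(e⁻) = 2 × 0.5062 = 1.012 mol.
The cells are in series, so the same 1.012 mol of electrons passes through the second cell.
2 Cl⁻ → Cl₂ + 2 e⁻ — 2 mol e⁻ per mol Cl₂, so n(Cl₂) = 1.012/2 = 0.5062 mol.
V = nRT/P = (0.5062 × 8.314 × 320) / (84.8 × 10³) = 0.0159 m³ = 15.9 L.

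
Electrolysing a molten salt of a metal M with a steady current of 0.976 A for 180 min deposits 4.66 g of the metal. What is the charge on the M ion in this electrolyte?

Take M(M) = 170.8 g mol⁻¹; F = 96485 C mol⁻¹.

Q = I·t = 0.9760 A × 10800 s = 10540 C, so n(e⁻) = 10540/96485 = 0.1092 mol.
n(M) deposited = 4.66 / 170.8 = 0.02728 mol.
Electrons per atom = n(e⁻)/n(M) = 0.1092 / 0.02728 = 4.00 ≈ 4, so the ion is M⁴⁺.

+4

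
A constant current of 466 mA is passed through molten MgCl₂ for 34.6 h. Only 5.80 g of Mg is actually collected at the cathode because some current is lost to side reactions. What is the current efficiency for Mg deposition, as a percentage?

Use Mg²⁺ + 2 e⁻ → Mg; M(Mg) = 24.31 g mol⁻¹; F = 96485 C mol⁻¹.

Q = I·t = 0.4660 × 124560 = 58040 C; n(e⁻) = 58040/96485 = 0.6016 mol.
Theoretical n(Mg) = n(e⁻)/2 = 0.3008 mol, i.e. m_theo = 0.3008 × 24.31 = 7.312 g.
Efficiency = m_actual / m_theo = 5.80 / 7.312 = 79.3 %.

79.3 %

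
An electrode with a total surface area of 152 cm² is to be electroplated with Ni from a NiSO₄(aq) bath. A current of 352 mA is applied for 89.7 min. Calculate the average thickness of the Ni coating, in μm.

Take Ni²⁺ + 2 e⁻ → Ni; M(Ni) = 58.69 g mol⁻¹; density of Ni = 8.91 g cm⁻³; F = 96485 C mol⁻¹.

4.25 μm

Q = I·t = 0.3520 × 5382.0 = 1894 C; n(e⁻) = 0.01963 mol.
n(Ni) = n(e⁻)/2 = 0.009817 mol, so m = 0.009817 × 58.69 = 0.5762 g.
Volume = m/ρ = 0.5762 / 8.91 = 0.06467 cm³.
Thickness = V/A = 0.06467 / 152 = 4.25 × 10⁻⁴ cm = 4.25 μm.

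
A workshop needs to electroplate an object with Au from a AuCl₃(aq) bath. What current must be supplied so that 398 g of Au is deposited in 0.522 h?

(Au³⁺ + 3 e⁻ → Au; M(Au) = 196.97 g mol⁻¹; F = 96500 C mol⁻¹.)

311 A

n(Au) = 398 / 196.97 = 2.021 mol.
n(e⁻) = 3 × 2.021 = 6.062 mol.
Q = n(e⁻)·F = 6.062 × 96500 = 585000 C.
I = Q/t = 585000 / 1879.2 s = 311 A.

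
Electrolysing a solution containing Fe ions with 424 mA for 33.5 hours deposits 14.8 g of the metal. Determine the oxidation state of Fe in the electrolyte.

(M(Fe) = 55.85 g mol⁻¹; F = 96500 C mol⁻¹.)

+2

Q = I·t = 0.4240 A × 120600 s = 51130 C, so n(e⁻) = 51130/96500 = 0.5299 mol.
n(Fe) deposited = 14.8 / 55.85 = 0.2650 mol.
Electrons per atom = n(e⁻)/n(Fe) = 0.5299 / 0.2650 = 2.00 ≈ 2, so the ion is Fe²⁺.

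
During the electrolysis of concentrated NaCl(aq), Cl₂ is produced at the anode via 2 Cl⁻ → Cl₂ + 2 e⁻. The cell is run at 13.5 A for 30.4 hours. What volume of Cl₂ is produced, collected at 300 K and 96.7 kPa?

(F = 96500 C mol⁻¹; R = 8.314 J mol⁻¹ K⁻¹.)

197 L

Q = I·t = 13.50 A × 109440 s = 1477000 C.
n(e⁻) = Q/F = 1477000 / 96500 = 15.31 mol.
2 electrons are transferred per Cl₂ molecule, so n(Cl₂) = 15.31 / 2 = 7.655 mol.
V = nRT/P = (7.655 × 8.314 × 300) / (96.7 × 10³ Pa) = 0.197 m³ = 197 L.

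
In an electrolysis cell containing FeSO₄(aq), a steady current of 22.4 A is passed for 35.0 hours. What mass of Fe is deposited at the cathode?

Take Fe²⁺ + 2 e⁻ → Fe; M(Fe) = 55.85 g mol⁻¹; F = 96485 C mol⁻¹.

Q = I·t = 22.40 A × 126000 s = 2822000 C.
n(e⁻) = Q/F = 2822000 / 96485 = 29.25 mol.
Fe²⁺ + 2 e⁻ → Fe, so n(Fe) = n(e⁻)/2 = 14.63 mol.
m = n·M = 14.63 × 55.85 = 817 g.

817 g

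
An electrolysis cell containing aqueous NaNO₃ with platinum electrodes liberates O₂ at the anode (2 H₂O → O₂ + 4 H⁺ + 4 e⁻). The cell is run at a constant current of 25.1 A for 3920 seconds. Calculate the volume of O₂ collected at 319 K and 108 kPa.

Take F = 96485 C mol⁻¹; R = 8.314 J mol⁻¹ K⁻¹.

Q = I·t = 25.10 A × 3920.0 s = 98390 C.
n(e⁻) = Q/F = 98390 / 96485 = 1.020 mol.
4 electrons are transferred per O₂ molecule, so n(O₂) = 1.020 / 4 = 0.2549 mol.
V = nRT/P = (0.2549 × 8.314 × 319) / (108 × 10³ Pa) = 0.00626 m³ = 6.26 L.

6.26 L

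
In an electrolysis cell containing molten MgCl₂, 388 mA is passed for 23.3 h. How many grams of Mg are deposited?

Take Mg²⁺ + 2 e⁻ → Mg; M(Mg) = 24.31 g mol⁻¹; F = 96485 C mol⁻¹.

Q = I·t = 0.3880 A × 83880 s = 32550 C.
n(e⁻) = Q/F = 32550 / 96485 = 0.3373 mol.
Mg²⁺ + 2 e⁻ → Mg, so n(Mg) = n(e⁻)/2 = 0.1687 mol.
m = n·M = 0.1687 × 24.31 = 4.10 g.

4.10 g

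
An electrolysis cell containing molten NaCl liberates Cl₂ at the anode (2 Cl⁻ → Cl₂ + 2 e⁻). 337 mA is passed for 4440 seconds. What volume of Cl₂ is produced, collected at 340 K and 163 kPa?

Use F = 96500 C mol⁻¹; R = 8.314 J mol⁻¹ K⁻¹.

Q = I·t = 0.3370 A × 4440.0 s = 1496 C.
n(e⁻) = Q/F = 1496 / 96500 = 0.01551 mol.
2 electrons are transferred per Cl₂ molecule, so n(Cl₂) = 0.01551 / 2 = 0.007753 mol.
V = nRT/P = (0.007753 × 8.314 × 340) / (163 × 10³ Pa) = 1.34 × 10⁻⁴ m³ = 0.134 L.

0.134 L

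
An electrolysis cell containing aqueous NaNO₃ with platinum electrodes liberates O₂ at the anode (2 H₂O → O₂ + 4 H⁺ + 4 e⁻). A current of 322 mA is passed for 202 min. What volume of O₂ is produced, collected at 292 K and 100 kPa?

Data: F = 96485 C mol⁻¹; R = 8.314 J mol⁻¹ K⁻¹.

Q = I·t = 0.3220 A × 12120 s = 3903 C.
n(e⁻) = Q/F = 3903 / 96485 = 0.04045 mol.
4 electrons are transferred per O₂ molecule, so n(O₂) = 0.04045 / 4 = 0.01011 mol.
V = nRT/P = (0.01011 × 8.314 × 292) / (100 × 10³ Pa) = 2.45 × 10⁻⁴ m³ = 0.245 L.

0.245 L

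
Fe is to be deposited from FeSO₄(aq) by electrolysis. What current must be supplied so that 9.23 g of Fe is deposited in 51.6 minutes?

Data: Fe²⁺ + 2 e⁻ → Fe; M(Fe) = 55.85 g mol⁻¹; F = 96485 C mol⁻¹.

10.3 A

n(Fe) = 9.23 / 55.85 = 0.1653 mol.
n(e⁻) = 2 × 0.1653 = 0.3305 mol.
Q = n(e⁻)·F = 0.3305 × 96485 = 31890 C.
I = Q/t = 31890 / 3096.0 s = 10.3 A.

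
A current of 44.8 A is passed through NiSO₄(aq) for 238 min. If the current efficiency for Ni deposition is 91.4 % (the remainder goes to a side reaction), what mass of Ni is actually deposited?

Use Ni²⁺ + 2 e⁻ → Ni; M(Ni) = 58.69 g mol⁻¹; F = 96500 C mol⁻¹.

Q = I·t = 44.80 × 14280 = 639700 C.
n(e⁻) = 639700/96500 = 6.629 mol; theoretically n(Ni) = 6.629/2 = 3.315 mol, m_theo = 194.5 g.
At 91.4 % efficiency, m_actual = 0.914 × 194.5 = 178 g.

178 g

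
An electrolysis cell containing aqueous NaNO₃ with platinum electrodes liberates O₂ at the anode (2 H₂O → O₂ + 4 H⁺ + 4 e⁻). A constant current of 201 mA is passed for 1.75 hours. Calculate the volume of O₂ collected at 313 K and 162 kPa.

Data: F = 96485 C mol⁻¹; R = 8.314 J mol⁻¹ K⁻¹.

Q = I·t = 0.2010 A × 6300.0 s = 1266 C.
n(e⁻) = Q/F = 1266 / 96485 = 0.01312 mol.
4 electrons are transferred per O₂ molecule, so n(O₂) = 0.01312 / 4 = 0.003281 mol.
V = nRT/P = (0.003281 × 8.314 × 313) / (162 × 10³ Pa) = 5.27 × 10⁻⁵ m³ = 0.0527 L.

0.0527 L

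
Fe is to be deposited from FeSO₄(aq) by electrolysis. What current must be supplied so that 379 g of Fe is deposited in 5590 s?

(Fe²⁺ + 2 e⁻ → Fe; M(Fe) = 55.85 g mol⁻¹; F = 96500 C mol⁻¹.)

234 A

n(Fe) = 379 / 55.85 = 6.786 mol.
n(e⁻) = 2 × 6.786 = 13.57 mol.
Q = n(e⁻)·F = 13.57 × 96500 = 1310000 C.
I = Q/t = 1310000 / 5590.0 s = 234 A.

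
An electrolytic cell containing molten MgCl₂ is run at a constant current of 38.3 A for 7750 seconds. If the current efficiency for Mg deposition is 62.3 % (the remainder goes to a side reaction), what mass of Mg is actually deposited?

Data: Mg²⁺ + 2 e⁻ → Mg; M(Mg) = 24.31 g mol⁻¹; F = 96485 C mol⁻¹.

23.3 g

Q = I·t = 38.30 × 7750.0 = 296800 C.
n(e⁻) = 296800/96485 = 3.076 mol; theoretically n(Mg) = 3.076/2 = 1.538 mol, m_theo = 37.39 g.
At 62.3 % efficiency, m_actual = 0.623 × 37.39 = 23.3 g.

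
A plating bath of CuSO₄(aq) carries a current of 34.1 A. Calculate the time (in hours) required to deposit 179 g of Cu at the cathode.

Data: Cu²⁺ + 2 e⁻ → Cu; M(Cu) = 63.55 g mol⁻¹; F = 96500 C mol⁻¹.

4.43 h

n(Cu) = m/M = 179 / 63.55 = 2.817 mol.
Each Cu atom requires 2 electrons, so n(e⁻) = 2 × 2.817 = 5.633 mol.
Q = n(e⁻)·F = 5.633 × 96500 = 543600 C.
t = Q/I = 543600 / 34.10 A = 15940 s = 4.43 h.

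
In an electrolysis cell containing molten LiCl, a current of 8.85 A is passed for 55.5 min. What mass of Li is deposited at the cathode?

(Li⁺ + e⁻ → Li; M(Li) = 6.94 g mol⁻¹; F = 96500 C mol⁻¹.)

Q = I·t = 8.850 A × 3330.0 s = 29470 C.
n(e⁻) = Q/F = 29470 / 96500 = 0.3054 mol.
Li⁺ + e⁻ → Li, so n(Li) = n(e⁻)/1 = 0.3054 mol.
m = n·M = 0.3054 × 6.94 = 2.12 g.

2.12 g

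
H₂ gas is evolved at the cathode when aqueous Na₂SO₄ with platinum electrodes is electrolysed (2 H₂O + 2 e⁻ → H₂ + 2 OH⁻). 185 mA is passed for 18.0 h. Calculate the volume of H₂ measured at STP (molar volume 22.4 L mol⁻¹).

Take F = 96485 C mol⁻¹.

1.39 L

Q = I·t = 0.1850 A × 64800 s = 11990 C.
n(e⁻) = Q/F = 11990 / 96485 = 0.1242 mol.
2 electrons are transferred per H₂ molecule, so n(H₂) = 0.1242 / 2 = 0.06212 mol.
V = n × V_m = 0.06212 × 22.4 = 1.39 L.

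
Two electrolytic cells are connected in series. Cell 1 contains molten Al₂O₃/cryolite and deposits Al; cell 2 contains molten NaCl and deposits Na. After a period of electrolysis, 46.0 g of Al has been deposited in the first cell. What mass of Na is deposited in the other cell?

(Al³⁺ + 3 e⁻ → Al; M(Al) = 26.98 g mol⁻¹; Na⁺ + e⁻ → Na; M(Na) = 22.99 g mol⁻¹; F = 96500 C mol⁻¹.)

118 g

n(Al) = 46.0 / 26.98 = 1.705 mol.
Since Al³⁺ + 3 e⁻ → Al, n(e⁻) passed = 3 × 1.705 = 5.115 mol.
Cells in series carry the same charge, so the same 5.115 mol of electrons passes through cell 2.
Na⁺ + e⁻ → Na, so n(Na) = 5.115 / 1 = 5.115 mol.
m(Na) = 5.115 × 22.99 = 118 g.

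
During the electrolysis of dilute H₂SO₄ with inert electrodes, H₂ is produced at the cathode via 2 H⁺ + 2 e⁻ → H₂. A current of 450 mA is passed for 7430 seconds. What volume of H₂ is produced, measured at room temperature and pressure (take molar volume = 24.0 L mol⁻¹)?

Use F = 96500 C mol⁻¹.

0.416 L

Q = I·t = 0.4500 A × 7430.0 s = 3344 C.
n(e⁻) = Q/F = 3344 / 96500 = 0.03465 mol.
2 electrons are transferred per H₂ molecule, so n(H₂) = 0.03465 / 2 = 0.01732 mol.
V = n × V_m = 0.01732 × 24.0 = 0.416 L.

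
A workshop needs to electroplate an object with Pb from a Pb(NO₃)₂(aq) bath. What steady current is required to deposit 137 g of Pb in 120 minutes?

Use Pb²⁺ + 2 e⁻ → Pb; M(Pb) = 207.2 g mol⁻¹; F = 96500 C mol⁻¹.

n(Pb) = 137 / 207.2 = 0.6612 mol.
n(e⁻) = 2 × 0.6612 = 1.322 mol.
Q = n(e⁻)·F = 1.322 × 96500 = 127600 C.
I = Q/t = 127600 / 7200.0 s = 17.7 A.

17.7 A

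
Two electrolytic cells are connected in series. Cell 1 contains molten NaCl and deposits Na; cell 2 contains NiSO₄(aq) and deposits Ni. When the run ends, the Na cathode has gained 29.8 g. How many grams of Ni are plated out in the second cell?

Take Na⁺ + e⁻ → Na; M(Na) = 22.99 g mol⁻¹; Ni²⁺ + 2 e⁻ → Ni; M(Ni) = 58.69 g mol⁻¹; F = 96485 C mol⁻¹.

n(Na) = 29.8 / 22.99 = 1.296 mol.
Since Na⁺ + e⁻ → Na, n(e⁻) passed = 1 × 1.296 = 1.296 mol.
Cells in series carry the same charge, so the same 1.296 mol of electrons passes through cell 2.
Ni²⁺ + 2 e⁻ → Ni, so n(Ni) = 1.296 / 2 = 0.6481 mol.
m(Ni) = 0.6481 × 58.69 = 38.0 g.

38.0 g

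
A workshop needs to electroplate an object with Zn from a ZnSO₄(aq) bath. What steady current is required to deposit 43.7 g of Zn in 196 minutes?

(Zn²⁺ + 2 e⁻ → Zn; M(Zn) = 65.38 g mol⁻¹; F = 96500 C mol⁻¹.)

n(Zn) = 43.7 / 65.38 = 0.6684 mol.
n(e⁻) = 2 × 0.6684 = 1.337 mol.
Q = n(e⁻)·F = 1.337 × 96500 = 129000 C.
I = Q/t = 129000 / 11760 s = 11.0 A.

11.0 A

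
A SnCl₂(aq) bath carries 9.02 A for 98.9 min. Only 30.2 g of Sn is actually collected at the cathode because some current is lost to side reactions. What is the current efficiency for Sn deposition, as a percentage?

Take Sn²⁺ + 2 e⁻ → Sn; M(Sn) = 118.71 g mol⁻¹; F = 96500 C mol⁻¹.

91.7 %

Q = I·t = 9.020 × 5934.0 = 53520 C; n(e⁻) = 53520/96500 = 0.5547 mol.
Theoretical n(Sn) = n(e⁻)/2 = 0.2773 mol, i.e. m_theo = 0.2773 × 118.71 = 32.92 g.
Efficiency = m_actual / m_theo = 30.2 / 32.92 = 91.7 %.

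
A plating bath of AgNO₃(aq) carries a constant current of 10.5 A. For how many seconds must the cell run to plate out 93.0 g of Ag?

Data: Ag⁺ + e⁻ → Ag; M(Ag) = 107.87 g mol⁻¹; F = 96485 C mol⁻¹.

n(Ag) = m/M = 93.0 / 107.87 = 0.8621 mol.
Each Ag atom requires 1 electron, so n(e⁻) = 1 × 0.8621 = 0.8621 mol.
Q = n(e⁻)·F = 0.8621 × 96485 = 83180 C.
t = Q/I = 83180 / 10.50 A = 7922 s.

7920 s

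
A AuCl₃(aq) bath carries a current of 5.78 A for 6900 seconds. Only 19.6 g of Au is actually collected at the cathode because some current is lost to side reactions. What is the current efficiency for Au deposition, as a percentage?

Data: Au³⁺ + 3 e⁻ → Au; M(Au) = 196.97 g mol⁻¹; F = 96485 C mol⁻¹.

Q = I·t = 5.780 × 6900.0 = 39880 C; n(e⁻) = 39880/96485 = 0.4133 mol.
Theoretical n(Au) = n(e⁻)/3 = 0.1378 mol, i.e. m_theo = 0.1378 × 196.97 = 27.14 g.
Efficiency = m_actual / m_theo = 19.6 / 27.14 = 72.2 %.

72.2 %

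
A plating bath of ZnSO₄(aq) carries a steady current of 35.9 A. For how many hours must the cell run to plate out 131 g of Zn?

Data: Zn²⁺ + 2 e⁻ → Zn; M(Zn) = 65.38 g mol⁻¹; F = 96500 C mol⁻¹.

n(Zn) = m/M = 131 / 65.38 = 2.004 mol.
Each Zn atom requires 2 electrons, so n(e⁻) = 2 × 2.004 = 4.007 mol.
Q = n(e⁻)·F = 4.007 × 96500 = 386700 C.
t = Q/I = 386700 / 35.90 A = 10770 s = 2.99 h.

2.99 h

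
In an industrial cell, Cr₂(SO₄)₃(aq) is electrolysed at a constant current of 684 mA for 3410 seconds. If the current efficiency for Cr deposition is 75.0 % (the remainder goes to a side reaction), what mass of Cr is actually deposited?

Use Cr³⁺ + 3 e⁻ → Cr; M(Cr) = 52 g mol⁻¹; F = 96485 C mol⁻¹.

Q = I·t = 0.6840 × 3410.0 = 2332 C.
n(e⁻) = 2332/96485 = 0.02417 mol; theoretically n(Cr) = 0.02417/3 = 0.008058 mol, m_theo = 0.4190 g.
At 75.0 % efficiency, m_actual = 0.750 × 0.4190 = 0.314 g.

0.314 g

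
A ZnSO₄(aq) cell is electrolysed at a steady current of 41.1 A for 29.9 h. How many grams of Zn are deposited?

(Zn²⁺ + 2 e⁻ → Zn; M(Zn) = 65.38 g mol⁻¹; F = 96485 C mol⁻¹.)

Q = I·t = 41.10 A × 107640 s = 4424000 C.
n(e⁻) = Q/F = 4424000 / 96485 = 45.85 mol.
Zn²⁺ + 2 e⁻ → Zn, so n(Zn) = n(e⁻)/2 = 22.93 mol.
m = n·M = 22.93 × 65.38 = 1500 g.

1500 g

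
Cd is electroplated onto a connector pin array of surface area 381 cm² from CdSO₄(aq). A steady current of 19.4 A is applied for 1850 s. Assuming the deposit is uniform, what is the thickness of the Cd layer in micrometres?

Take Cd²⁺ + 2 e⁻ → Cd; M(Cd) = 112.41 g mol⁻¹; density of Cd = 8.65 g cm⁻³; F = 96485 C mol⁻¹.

63.4 μm

Q = I·t = 19.40 × 1850.0 = 35890 C; n(e⁻) = 0.3720 mol.
n(Cd) = n(e⁻)/2 = 0.1860 mol, so m = 0.1860 × 112.41 = 20.91 g.
Volume = m/ρ = 20.91 / 8.65 = 2.417 cm³.
Thickness = V/A = 2.417 / 381 = 0.00634 cm = 63.4 μm.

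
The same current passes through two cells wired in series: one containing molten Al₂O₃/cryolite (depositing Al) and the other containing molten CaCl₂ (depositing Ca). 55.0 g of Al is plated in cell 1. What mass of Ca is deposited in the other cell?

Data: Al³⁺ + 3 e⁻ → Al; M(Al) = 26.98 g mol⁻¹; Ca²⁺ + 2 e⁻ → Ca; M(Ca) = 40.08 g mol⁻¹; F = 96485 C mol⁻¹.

123 g

n(Al) = 55.0 / 26.98 = 2.039 mol.
Since Al³⁺ + 3 e⁻ → Al, n(e⁻) passed = 3 × 2.039 = 6.116 mol.
Cells in series carry the same charge, so the same 6.116 mol of electrons passes through cell 2.
Ca²⁺ + 2 e⁻ → Ca, so n(Ca) = 6.116 / 2 = 3.058 mol.
m(Ca) = 3.058 × 40.08 = 123 g.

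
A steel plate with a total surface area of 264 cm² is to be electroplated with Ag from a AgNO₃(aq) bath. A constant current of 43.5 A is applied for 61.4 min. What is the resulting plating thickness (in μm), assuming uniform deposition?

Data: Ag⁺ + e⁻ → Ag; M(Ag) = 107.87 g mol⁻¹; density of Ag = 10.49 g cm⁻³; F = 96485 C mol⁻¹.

Q = I·t = 43.50 × 3684.0 = 160300 C; n(e⁻) = 1.661 mol.
n(Ag) = n(e⁻)/1 = 1.661 mol, so m = 1.661 × 107.87 = 179.2 g.
Volume = m/ρ = 179.2 / 10.49 = 17.08 cm³.
Thickness = V/A = 17.08 / 264 = 0.0647 cm = 647 μm.

647 μm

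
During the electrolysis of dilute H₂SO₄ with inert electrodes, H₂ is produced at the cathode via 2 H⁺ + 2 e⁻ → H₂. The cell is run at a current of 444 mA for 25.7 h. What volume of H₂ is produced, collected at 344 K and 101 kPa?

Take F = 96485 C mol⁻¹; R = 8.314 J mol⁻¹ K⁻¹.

Q = I·t = 0.4440 A × 92520 s = 41080 C.
n(e⁻) = Q/F = 41080 / 96485 = 0.4258 mol.
2 electrons are transferred per H₂ molecule, so n(H₂) = 0.4258 / 2 = 0.2129 mol.
V = nRT/P = (0.2129 × 8.314 × 344) / (101 × 10³ Pa) = 0.00603 m³ = 6.03 L.

6.03 L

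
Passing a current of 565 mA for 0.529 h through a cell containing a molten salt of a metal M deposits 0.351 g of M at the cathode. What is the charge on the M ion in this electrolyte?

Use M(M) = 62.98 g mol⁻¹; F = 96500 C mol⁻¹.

Q = I·t = 0.5650 A × 1904.4 s = 1076 C, so n(e⁻) = 1076/96500 = 0.01115 mol.
n(M) deposited = 0.351 / 62.98 = 0.005573 mol.
Electrons per atom = n(e⁻)/n(M) = 0.01115 / 0.005573 = 2.00 ≈ 2, so the ion is M²⁺.

+2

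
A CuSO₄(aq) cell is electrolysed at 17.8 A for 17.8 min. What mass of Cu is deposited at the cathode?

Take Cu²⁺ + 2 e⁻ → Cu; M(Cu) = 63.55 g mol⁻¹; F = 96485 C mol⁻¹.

Q = I·t = 17.80 A × 1068.0 s = 19010 C.
n(e⁻) = Q/F = 19010 / 96485 = 0.1970 mol.
Cu²⁺ + 2 e⁻ → Cu, so n(Cu) = n(e⁻)/2 = 0.09851 mol.
m = n·M = 0.09851 × 63.55 = 6.26 g.

6.26 g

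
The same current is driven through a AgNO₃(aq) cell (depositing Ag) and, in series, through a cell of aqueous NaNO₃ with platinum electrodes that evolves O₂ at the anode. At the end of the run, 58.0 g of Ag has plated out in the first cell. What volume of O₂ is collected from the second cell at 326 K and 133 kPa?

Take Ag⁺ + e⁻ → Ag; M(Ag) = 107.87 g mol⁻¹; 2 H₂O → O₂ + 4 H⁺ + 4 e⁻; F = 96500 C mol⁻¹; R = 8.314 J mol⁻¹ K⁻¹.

n(Ag) = 58.0 / 107.87 = 0.5377 mol, so n(e⁻) = 1 × 0.5377 = 0.5377 mol.
The cells are in series, so the same 0.5377 mol of electrons passes through the second cell.
2 H₂O → O₂ + 4 H⁺ + 4 e⁻ — 4 mol e⁻ per mol O₂, so n(O₂) = 0.5377/4 = 0.1344 mol.
V = nRT/P = (0.1344 × 8.314 × 326) / (133 × 10³) = 0.00274 m³ = 2.74 L.

2.74 L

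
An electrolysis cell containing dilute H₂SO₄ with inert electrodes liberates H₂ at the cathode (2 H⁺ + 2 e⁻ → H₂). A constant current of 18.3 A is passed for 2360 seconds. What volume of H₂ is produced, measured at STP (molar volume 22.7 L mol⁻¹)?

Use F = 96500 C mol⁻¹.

Q = I·t = 18.30 A × 2360.0 s = 43190 C.
n(e⁻) = Q/F = 43190 / 96500 = 0.4475 mol.
2 electrons are transferred per H₂ molecule, so n(H₂) = 0.4475 / 2 = 0.2238 mol.
V = n × V_m = 0.2238 × 22.7 = 5.08 L.

5.08 L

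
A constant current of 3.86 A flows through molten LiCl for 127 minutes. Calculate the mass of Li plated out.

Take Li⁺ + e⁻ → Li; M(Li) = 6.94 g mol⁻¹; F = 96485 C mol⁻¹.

2.12 g

Q = I·t = 3.860 A × 7620.0 s = 29410 C.
n(e⁻) = Q/F = 29410 / 96485 = 0.3048 mol.
Li⁺ + e⁻ → Li, so n(Li) = n(e⁻)/1 = 0.3048 mol.
m = n·M = 0.3048 × 6.94 = 2.12 g.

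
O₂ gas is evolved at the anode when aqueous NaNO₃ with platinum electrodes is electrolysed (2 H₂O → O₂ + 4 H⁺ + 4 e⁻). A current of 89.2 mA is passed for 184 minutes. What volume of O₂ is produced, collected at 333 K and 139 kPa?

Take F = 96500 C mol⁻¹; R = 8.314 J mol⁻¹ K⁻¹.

0.0508 L

Q = I·t = 0.08920 A × 11040 s = 984.8 C.
n(e⁻) = Q/F = 984.8 / 96500 = 0.01020 mol.
4 electrons are transferred per O₂ molecule, so n(O₂) = 0.01020 / 4 = 0.002551 mol.
V = nRT/P = (0.002551 × 8.314 × 333) / (139 × 10³ Pa) = 5.08 × 10⁻⁵ m³ = 0.0508 L.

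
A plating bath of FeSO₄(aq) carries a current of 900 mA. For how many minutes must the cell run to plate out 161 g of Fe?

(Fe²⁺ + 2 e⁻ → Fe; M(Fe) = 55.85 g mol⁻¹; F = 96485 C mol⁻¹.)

10300 min

n(Fe) = m/M = 161 / 55.85 = 2.883 mol.
Each Fe atom requires 2 electrons, so n(e⁻) = 2 × 2.883 = 5.765 mol.
Q = n(e⁻)·F = 5.765 × 96485 = 556300 C.
t = Q/I = 556300 / 0.9000 A = 618100 s = 10300 min.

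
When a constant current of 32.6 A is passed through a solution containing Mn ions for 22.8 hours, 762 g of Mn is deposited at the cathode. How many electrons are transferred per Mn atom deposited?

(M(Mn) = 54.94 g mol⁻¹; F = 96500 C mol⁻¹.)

Q = I·t = 32.60 A × 82080 s = 2676000 C, so n(e⁻) = 2676000/96500 = 27.73 mol.
n(Mn) deposited = 762 / 54.94 = 13.87 mol.
Electrons per atom = n(e⁻)/n(Mn) = 27.73 / 13.87 = 2.00 ≈ 2, so the ion is Mn²⁺.

2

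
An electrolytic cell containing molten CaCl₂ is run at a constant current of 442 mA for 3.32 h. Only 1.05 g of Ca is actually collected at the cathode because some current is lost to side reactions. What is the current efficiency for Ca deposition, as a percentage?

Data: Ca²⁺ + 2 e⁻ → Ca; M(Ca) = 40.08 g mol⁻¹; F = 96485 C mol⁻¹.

Q = I·t = 0.4420 × 11952 = 5283 C; n(e⁻) = 5283/96485 = 0.05475 mol.
Theoretical n(Ca) = n(e⁻)/2 = 0.02738 mol, i.e. m_theo = 0.02738 × 40.08 = 1.097 g.
Efficiency = m_actual / m_theo = 1.05 / 1.097 = 95.7 %.

95.7 %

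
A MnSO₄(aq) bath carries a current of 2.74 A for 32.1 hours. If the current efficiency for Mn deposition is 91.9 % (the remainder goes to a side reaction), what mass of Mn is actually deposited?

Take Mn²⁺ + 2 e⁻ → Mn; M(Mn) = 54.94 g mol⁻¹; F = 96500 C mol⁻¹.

82.8 g

Q = I·t = 2.740 × 115560 = 316600 C.
n(e⁻) = 316600/96500 = 3.281 mol; theoretically n(Mn) = 3.281/2 = 1.641 mol, m_theo = 90.13 g.
At 91.9 % efficiency, m_actual = 0.919 × 90.13 = 82.8 g.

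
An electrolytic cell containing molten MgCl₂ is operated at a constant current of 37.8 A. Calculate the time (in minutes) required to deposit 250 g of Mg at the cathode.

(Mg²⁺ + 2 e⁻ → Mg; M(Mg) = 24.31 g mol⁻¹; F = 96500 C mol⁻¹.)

n(Mg) = m/M = 250 / 24.31 = 10.28 mol.
Each Mg atom requires 2 electrons, so n(e⁻) = 2 × 10.28 = 20.57 mol.
Q = n(e⁻)·F = 20.57 × 96500 = 1985000 C.
t = Q/I = 1985000 / 37.80 A = 52510 s = 875 min.

875 min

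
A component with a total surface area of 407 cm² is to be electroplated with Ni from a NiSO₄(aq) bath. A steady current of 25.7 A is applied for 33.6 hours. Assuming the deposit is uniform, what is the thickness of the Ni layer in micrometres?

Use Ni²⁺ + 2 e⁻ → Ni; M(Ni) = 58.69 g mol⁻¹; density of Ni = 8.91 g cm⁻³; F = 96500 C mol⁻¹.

2610 μm

Q = I·t = 25.70 × 120960 = 3109000 C; n(e⁻) = 32.21 mol.
n(Ni) = n(e⁻)/2 = 16.11 mol, so m = 16.11 × 58.69 = 945.3 g.
Volume = m/ρ = 945.3 / 8.91 = 106.1 cm³.
Thickness = V/A = 106.1 / 407 = 0.261 cm = 2610 μm.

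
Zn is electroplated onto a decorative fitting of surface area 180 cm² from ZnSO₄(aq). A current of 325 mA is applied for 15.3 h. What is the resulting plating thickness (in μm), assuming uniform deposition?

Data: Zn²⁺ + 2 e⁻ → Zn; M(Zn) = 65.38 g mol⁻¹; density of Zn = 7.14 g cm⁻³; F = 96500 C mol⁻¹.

47.2 μm

Q = I·t = 0.3250 × 55080 = 17900 C; n(e⁻) = 0.1855 mol.
n(Zn) = n(e⁻)/2 = 0.09275 mol, so m = 0.09275 × 65.38 = 6.064 g.
Volume = m/ρ = 6.064 / 7.14 = 0.8493 cm³.
Thickness = V/A = 0.8493 / 180 = 0.00472 cm = 47.2 μm.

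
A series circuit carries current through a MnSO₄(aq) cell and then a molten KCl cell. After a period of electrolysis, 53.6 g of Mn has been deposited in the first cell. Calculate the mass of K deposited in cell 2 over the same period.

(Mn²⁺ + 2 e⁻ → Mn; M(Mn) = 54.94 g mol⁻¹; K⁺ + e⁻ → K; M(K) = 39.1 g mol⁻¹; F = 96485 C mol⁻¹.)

n(Mn) = 53.6 / 54.94 = 0.9756 mol.
Since Mn²⁺ + 2 e⁻ → Mn, n(e⁻) passed = 2 × 0.9756 = 1.951 mol.
Cells in series carry the same charge, so the same 1.951 mol of electrons passes through cell 2.
K⁺ + e⁻ → K, so n(K) = 1.951 / 1 = 1.951 mol.
m(K) = 1.951 × 39.1 = 76.3 g.

76.3 g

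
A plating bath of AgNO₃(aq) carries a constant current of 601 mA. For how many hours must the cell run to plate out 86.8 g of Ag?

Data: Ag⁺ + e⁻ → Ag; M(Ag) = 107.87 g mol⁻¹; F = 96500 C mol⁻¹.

35.9 h

n(Ag) = m/M = 86.8 / 107.87 = 0.8047 mol.
Each Ag atom requires 1 electron, so n(e⁻) = 1 × 0.8047 = 0.8047 mol.
Q = n(e⁻)·F = 0.8047 × 96500 = 77650 C.
t = Q/I = 77650 / 0.6010 A = 129200 s = 35.9 h.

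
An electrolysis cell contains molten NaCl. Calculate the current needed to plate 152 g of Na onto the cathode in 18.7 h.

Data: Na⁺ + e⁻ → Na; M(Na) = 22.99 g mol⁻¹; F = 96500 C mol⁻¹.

9.48 A

n(Na) = 152 / 22.99 = 6.612 mol.
n(e⁻) = 1 × 6.612 = 6.612 mol.
Q = n(e⁻)·F = 6.612 × 96500 = 638000 C.
I = Q/t = 638000 / 67320 s = 9.48 A.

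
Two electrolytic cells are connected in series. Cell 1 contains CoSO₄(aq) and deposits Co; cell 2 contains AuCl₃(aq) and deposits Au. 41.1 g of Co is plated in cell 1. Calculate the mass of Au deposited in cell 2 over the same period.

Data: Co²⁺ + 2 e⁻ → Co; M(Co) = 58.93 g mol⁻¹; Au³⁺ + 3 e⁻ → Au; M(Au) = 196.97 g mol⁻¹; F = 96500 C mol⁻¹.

91.6 g

n(Co) = 41.1 / 58.93 = 0.6974 mol.
Since Co²⁺ + 2 e⁻ → Co, n(e⁻) passed = 2 × 0.6974 = 1.395 mol.
Cells in series carry the same charge, so the same 1.395 mol of electrons passes through cell 2.
Au³⁺ + 3 e⁻ → Au, so n(Au) = 1.395 / 3 = 0.4650 mol.
m(Au) = 0.4650 × 196.97 = 91.6 g.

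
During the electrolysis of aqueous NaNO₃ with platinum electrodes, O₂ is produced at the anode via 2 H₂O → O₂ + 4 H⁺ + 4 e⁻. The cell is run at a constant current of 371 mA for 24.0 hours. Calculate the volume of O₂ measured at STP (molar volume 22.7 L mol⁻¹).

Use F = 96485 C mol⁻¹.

Q = I·t = 0.3710 A × 86400 s = 32050 C.
n(e⁻) = Q/F = 32050 / 96485 = 0.3322 mol.
4 electrons are transferred per O₂ molecule, so n(O₂) = 0.3322 / 4 = 0.08306 mol.
V = n × V_m = 0.08306 × 22.7 = 1.89 L.

1.89 L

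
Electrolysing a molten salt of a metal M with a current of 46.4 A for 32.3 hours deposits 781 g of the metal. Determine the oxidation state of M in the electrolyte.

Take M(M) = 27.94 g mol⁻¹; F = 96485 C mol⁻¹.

+2

Q = I·t = 46.40 A × 116280 s = 5395000 C, so n(e⁻) = 5395000/96485 = 55.92 mol.
n(M) deposited = 781 / 27.94 = 27.95 mol.
Electrons per atom = n(e⁻)/n(M) = 55.92 / 27.95 = 2.00 ≈ 2, so the ion is M²⁺.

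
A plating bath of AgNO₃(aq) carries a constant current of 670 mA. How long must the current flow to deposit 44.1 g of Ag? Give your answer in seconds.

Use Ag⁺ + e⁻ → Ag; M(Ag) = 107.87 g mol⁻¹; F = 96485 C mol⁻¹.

n(Ag) = m/M = 44.1 / 107.87 = 0.4088 mol.
Each Ag atom requires 1 electron, so n(e⁻) = 1 × 0.4088 = 0.4088 mol.
Q = n(e⁻)·F = 0.4088 × 96485 = 39450 C.
t = Q/I = 39450 / 0.6700 A = 58870 s.

58900 s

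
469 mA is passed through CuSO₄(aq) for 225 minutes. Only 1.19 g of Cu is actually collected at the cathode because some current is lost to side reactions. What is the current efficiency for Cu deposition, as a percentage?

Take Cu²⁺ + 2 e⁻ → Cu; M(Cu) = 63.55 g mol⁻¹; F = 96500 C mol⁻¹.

57.1 %

Q = I·t = 0.4690 × 13500 = 6332 C; n(e⁻) = 6332/96500 = 0.06561 mol.
Theoretical n(Cu) = n(e⁻)/2 = 0.03281 mol, i.e. m_theo = 0.03281 × 63.55 = 2.085 g.
Efficiency = m_actual / m_theo = 1.19 / 2.085 = 57.1 %.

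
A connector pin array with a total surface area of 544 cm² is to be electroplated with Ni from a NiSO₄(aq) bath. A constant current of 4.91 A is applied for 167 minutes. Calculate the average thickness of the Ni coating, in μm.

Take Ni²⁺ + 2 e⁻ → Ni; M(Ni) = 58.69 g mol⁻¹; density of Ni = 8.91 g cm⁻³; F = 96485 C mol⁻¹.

Q = I·t = 4.910 × 10020 = 49200 C; n(e⁻) = 0.5099 mol.
n(Ni) = n(e⁻)/2 = 0.2550 mol, so m = 0.2550 × 58.69 = 14.96 g.
Volume = m/ρ = 14.96 / 8.91 = 1.679 cm³.
Thickness = V/A = 1.679 / 544 = 0.00309 cm = 30.9 μm.

30.9 μm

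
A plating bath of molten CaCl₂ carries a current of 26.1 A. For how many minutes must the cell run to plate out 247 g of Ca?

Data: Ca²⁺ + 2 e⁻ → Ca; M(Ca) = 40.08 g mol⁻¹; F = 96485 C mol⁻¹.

759 min

n(Ca) = m/M = 247 / 40.08 = 6.163 mol.
Each Ca atom requires 2 electrons, so n(e⁻) = 2 × 6.163 = 12.33 mol.
Q = n(e⁻)·F = 12.33 × 96485 = 1189000 C.
t = Q/I = 1189000 / 26.10 A = 45560 s = 759 min.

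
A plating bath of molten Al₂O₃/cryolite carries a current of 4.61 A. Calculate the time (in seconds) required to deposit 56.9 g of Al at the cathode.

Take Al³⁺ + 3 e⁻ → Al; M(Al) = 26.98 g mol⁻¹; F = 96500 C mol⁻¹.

1.32 × 10⁵ s

n(Al) = m/M = 56.9 / 26.98 = 2.109 mol.
Each Al atom requires 3 electrons, so n(e⁻) = 3 × 2.109 = 6.327 mol.
Q = n(e⁻)·F = 6.327 × 96500 = 610500 C.
t = Q/I = 610500 / 4.610 A = 132400 s.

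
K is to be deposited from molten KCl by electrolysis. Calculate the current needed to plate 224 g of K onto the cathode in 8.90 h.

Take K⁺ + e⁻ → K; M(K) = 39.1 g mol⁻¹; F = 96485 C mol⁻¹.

17.3 A

n(K) = 224 / 39.1 = 5.729 mol.
n(e⁻) = 1 × 5.729 = 5.729 mol.
Q = n(e⁻)·F = 5.729 × 96485 = 552800 C.
I = Q/t = 552800 / 32040 s = 17.3 A.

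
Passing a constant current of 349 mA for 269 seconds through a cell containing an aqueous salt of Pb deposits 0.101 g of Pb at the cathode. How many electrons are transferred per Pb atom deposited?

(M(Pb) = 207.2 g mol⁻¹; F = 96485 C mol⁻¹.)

Q = I·t = 0.3490 A × 269.00 s = 93.88 C, so n(e⁻) = 93.88/96485 = 0.0009730 mol.
n(Pb) deposited = 0.101 / 207.2 = 0.0004875 mol.
Electrons per atom = n(e⁻)/n(Pb) = 0.0009730 / 0.0004875 = 2.00 ≈ 2, so the ion is Pb²⁺.

2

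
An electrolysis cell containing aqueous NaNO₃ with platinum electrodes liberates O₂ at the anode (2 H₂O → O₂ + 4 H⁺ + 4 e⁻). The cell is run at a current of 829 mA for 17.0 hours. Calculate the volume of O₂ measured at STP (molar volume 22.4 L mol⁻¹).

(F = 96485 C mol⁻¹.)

2.94 L

Q = I·t = 0.8290 A × 61200 s = 50730 C.
n(e⁻) = Q/F = 50730 / 96485 = 0.5258 mol.
4 electrons are transferred per O₂ molecule, so n(O₂) = 0.5258 / 4 = 0.1315 mol.
V = n × V_m = 0.1315 × 22.4 = 2.94 L.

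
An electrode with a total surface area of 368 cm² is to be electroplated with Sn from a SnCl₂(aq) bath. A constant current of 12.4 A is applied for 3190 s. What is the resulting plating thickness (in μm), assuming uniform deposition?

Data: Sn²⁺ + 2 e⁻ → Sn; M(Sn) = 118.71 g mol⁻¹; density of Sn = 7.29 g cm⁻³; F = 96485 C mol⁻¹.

90.7 μm

Q = I·t = 12.40 × 3190.0 = 39560 C; n(e⁻) = 0.4100 mol.
n(Sn) = n(e⁻)/2 = 0.2050 mol, so m = 0.2050 × 118.71 = 24.33 g.
Volume = m/ρ = 24.33 / 7.29 = 3.338 cm³.
Thickness = V/A = 3.338 / 368 = 0.00907 cm = 90.7 μm.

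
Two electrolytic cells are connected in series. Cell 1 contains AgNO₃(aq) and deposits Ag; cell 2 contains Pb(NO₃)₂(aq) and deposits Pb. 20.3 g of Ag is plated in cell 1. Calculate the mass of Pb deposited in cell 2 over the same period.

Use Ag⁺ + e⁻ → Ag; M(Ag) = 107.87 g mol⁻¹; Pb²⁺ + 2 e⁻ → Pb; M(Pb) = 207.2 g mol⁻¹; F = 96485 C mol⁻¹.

19.5 g

n(Ag) = 20.3 / 107.87 = 0.1882 mol.
Since Ag⁺ + e⁻ → Ag, n(e⁻) passed = 1 × 0.1882 = 0.1882 mol.
Cells in series carry the same charge, so the same 0.1882 mol of electrons passes through cell 2.
Pb²⁺ + 2 e⁻ → Pb, so n(Pb) = 0.1882 / 2 = 0.09409 mol.
m(Pb) = 0.09409 × 207.2 = 19.5 g.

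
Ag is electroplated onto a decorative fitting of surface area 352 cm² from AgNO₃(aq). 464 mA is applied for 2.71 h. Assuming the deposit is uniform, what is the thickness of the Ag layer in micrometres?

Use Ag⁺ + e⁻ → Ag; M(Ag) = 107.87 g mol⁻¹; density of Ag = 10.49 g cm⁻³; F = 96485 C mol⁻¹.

13.7 μm

Q = I·t = 0.4640 × 9756.0 = 4527 C; n(e⁻) = 0.04692 mol.
n(Ag) = n(e⁻)/1 = 0.04692 mol, so m = 0.04692 × 107.87 = 5.061 g.
Volume = m/ρ = 5.061 / 10.49 = 0.4825 cm³.
Thickness = V/A = 0.4825 / 352 = 0.00137 cm = 13.7 μm.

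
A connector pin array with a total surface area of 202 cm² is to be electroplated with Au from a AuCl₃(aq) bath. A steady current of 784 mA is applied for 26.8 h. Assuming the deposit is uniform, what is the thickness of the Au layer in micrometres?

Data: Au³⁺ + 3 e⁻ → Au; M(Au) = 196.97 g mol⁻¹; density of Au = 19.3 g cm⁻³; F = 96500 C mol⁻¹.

132 μm

Q = I·t = 0.7840 × 96480 = 75640 C; n(e⁻) = 0.7838 mol.
n(Au) = n(e⁻)/3 = 0.2613 mol, so m = 0.2613 × 196.97 = 51.46 g.
Volume = m/ρ = 51.46 / 19.3 = 2.667 cm³.
Thickness = V/A = 2.667 / 202 = 0.0132 cm = 132 μm.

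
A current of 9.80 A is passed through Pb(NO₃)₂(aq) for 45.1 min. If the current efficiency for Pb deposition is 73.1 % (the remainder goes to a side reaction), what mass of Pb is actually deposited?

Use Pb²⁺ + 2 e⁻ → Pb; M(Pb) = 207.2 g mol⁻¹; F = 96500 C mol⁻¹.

Q = I·t = 9.800 × 2706.0 = 26520 C.
n(e⁻) = 26520/96500 = 0.2748 mol; theoretically n(Pb) = 0.2748/2 = 0.1374 mol, m_theo = 28.47 g.
At 73.1 % efficiency, m_actual = 0.731 × 28.47 = 20.8 g.

20.8 g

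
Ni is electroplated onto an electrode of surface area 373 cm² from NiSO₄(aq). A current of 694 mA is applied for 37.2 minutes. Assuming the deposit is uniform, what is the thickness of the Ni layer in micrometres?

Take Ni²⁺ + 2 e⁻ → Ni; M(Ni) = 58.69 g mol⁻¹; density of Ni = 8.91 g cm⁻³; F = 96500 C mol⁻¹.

1.42 μm

Q = I·t = 0.6940 × 2232.0 = 1549 C; n(e⁻) = 0.01605 mol.
n(Ni) = n(e⁻)/2 = 0.008026 mol, so m = 0.008026 × 58.69 = 0.4710 g.
Volume = m/ρ = 0.4710 / 8.91 = 0.05287 cm³.
Thickness = V/A = 0.05287 / 373 = 1.42 × 10⁻⁴ cm = 1.42 μm.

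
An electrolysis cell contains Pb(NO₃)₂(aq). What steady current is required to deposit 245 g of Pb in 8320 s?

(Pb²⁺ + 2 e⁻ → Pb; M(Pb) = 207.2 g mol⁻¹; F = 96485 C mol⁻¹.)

n(Pb) = 245 / 207.2 = 1.182 mol.
n(e⁻) = 2 × 1.182 = 2.365 mol.
Q = n(e⁻)·F = 2.365 × 96485 = 228200 C.
I = Q/t = 228200 / 8320.0 s = 27.4 A.

27.4 A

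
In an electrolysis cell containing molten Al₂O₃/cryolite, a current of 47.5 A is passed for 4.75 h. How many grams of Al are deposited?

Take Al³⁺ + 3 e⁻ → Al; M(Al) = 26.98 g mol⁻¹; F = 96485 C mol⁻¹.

Q = I·t = 47.50 A × 17100 s = 812200 C.
n(e⁻) = Q/F = 812200 / 96485 = 8.418 mol.
Al³⁺ + 3 e⁻ → Al, so n(Al) = n(e⁻)/3 = 2.806 mol.
m = n·M = 2.806 × 26.98 = 75.7 g.

75.7 g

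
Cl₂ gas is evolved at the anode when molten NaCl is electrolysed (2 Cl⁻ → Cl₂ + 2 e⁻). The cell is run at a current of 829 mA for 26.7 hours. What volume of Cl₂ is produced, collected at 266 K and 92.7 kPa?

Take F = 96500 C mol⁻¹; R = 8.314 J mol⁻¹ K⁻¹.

9.85 L

Q = I·t = 0.8290 A × 96120 s = 79680 C.
n(e⁻) = Q/F = 79680 / 96500 = 0.8257 mol.
2 electrons are transferred per Cl₂ molecule, so n(Cl₂) = 0.8257 / 2 = 0.4129 mol.
V = nRT/P = (0.4129 × 8.314 × 266) / (92.7 × 10³ Pa) = 0.00985 m³ = 9.85 L.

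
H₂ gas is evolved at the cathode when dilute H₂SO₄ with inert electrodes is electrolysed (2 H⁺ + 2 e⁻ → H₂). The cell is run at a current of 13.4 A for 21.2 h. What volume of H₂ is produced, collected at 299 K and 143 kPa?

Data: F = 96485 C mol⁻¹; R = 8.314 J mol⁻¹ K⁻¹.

Q = I·t = 13.40 A × 76320 s = 1023000 C.
n(e⁻) = Q/F = 1023000 / 96485 = 10.60 mol.
2 electrons are transferred per H₂ molecule, so n(H₂) = 10.60 / 2 = 5.300 mol.
V = nRT/P = (5.300 × 8.314 × 299) / (143 × 10³ Pa) = 0.0921 m³ = 92.1 L.

92.1 L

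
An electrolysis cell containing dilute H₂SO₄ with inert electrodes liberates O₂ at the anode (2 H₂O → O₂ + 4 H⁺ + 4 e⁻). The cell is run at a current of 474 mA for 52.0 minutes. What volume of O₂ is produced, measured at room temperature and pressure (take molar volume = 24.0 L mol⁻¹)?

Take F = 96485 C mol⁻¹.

0.0920 L

Q = I·t = 0.4740 A × 3120.0 s = 1479 C.
n(e⁻) = Q/F = 1479 / 96485 = 0.01533 mol.
4 electrons are transferred per O₂ molecule, so n(O₂) = 0.01533 / 4 = 0.003832 mol.
V = n × V_m = 0.003832 × 24.0 = 0.0920 L.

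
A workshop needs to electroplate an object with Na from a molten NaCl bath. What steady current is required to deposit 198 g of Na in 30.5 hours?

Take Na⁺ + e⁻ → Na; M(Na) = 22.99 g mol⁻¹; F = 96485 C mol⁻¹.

7.57 A

n(Na) = 198 / 22.99 = 8.612 mol.
n(e⁻) = 1 × 8.612 = 8.612 mol.
Q = n(e⁻)·F = 8.612 × 96485 = 831000 C.
I = Q/t = 831000 / 109800 s = 7.57 A.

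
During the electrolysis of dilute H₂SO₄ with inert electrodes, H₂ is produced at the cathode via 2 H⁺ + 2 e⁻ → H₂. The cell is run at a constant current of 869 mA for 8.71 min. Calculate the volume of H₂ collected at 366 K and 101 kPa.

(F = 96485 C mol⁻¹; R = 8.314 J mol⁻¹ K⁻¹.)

0.0709 L

Q = I·t = 0.8690 A × 522.60 s = 454.1 C.
n(e⁻) = Q/F = 454.1 / 96485 = 0.004707 mol.
2 electrons are transferred per H₂ molecule, so n(H₂) = 0.004707 / 2 = 0.002353 mol.
V = nRT/P = (0.002353 × 8.314 × 366) / (101 × 10³ Pa) = 7.09 × 10⁻⁵ m³ = 0.0709 L.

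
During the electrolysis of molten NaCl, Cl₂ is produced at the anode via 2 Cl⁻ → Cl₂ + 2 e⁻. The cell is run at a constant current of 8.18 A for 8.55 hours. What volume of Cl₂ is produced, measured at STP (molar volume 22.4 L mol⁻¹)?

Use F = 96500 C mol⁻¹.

29.2 L

Q = I·t = 8.180 A × 30780 s = 251800 C.
n(e⁻) = Q/F = 251800 / 96500 = 2.609 mol.
2 electrons are transferred per Cl₂ molecule, so n(Cl₂) = 2.609 / 2 = 1.305 mol.
V = n × V_m = 1.305 × 22.4 = 29.2 L.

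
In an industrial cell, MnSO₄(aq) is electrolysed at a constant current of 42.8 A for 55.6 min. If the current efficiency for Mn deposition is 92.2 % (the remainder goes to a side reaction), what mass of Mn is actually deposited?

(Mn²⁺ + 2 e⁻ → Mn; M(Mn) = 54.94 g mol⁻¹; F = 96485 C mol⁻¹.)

37.5 g

Q = I·t = 42.80 × 3336.0 = 142800 C.
n(e⁻) = 142800/96485 = 1.480 mol; theoretically n(Mn) = 1.480/2 = 0.7399 mol, m_theo = 40.65 g.
At 92.2 % efficiency, m_actual = 0.922 × 40.65 = 37.5 g.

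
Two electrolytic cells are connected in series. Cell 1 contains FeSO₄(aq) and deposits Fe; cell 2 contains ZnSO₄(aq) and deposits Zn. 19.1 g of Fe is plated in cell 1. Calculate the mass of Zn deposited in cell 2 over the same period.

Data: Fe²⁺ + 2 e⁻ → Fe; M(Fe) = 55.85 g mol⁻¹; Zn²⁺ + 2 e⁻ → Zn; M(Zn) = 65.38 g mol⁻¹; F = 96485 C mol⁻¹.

22.4 g

n(Fe) = 19.1 / 55.85 = 0.3420 mol.
Since Fe²⁺ + 2 e⁻ → Fe, n(e⁻) passed = 2 × 0.3420 = 0.6840 mol.
Cells in series carry the same charge, so the same 0.6840 mol of electrons passes through cell 2.
Zn²⁺ + 2 e⁻ → Zn, so n(Zn) = 0.6840 / 2 = 0.3420 mol.
m(Zn) = 0.3420 × 65.38 = 22.4 g.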